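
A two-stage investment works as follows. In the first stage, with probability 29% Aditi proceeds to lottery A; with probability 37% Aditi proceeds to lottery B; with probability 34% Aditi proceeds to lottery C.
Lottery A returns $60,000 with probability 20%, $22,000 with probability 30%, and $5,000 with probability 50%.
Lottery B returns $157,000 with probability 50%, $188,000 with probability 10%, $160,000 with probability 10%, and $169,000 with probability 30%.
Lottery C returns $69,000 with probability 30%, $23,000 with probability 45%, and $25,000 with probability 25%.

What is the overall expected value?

$79,481

EV(A) = 0.2 × 60000 + 0.3 × 22000 + 0.5 × 5000 = 12000 + 6600 + 2500 = 21100
EV(B) = 0.5 × 157000 + 0.1 × 188000 + 0.1 × 160000 + 0.3 × 169000 = 78500 + 18800 + 16000 + 50700 = 164000
EV(C) = 0.3 × 69000 + 0.45 × 23000 + 0.25 × 25000 = 20700 + 10350 + 6250 = 37300
Overall = 0.29 × 21100 + 0.37 × 164000 + 0.34 × 37300 = 6119 + 60680 + 12682 = 79481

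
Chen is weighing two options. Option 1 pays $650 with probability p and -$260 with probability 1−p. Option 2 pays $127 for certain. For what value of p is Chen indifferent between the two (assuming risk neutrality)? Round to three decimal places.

p·650 + (1−p)·(-260) = 127
910p − 260 = 127
p = (127 + 260) / 910

p = 0.425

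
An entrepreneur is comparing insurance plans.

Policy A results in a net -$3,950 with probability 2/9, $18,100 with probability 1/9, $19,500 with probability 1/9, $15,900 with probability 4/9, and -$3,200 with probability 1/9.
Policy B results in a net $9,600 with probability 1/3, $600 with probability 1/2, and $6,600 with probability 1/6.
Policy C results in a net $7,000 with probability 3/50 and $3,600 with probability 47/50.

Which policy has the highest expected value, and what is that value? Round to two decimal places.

Policy A = 2/9 × (-3950) + 1/9 × 18100 + 1/9 × 19500 + 4/9 × 15900 + 1/9 × (-3200) = -877.7778 + 2011.1111 + 2166.6667 + 7066.6667 − 355.5556 = 10011.1111
Policy B = 1/3 × 9600 + 1/2 × 600 + 1/6 × 6600 = 3200 + 300 + 1100 = 4600
Policy C = 3/50 × 7000 + 47/50 × 3600 = 420 + 3384 = 3804

Policy A ($10,011.11)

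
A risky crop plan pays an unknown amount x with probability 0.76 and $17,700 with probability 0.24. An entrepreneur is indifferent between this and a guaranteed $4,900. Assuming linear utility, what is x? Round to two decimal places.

0.76·x + 0.24·17700 = 4900
0.76·x = 4900 − 4248 = 652
x = 652 / 0.76 = 857.8947

x = $857.89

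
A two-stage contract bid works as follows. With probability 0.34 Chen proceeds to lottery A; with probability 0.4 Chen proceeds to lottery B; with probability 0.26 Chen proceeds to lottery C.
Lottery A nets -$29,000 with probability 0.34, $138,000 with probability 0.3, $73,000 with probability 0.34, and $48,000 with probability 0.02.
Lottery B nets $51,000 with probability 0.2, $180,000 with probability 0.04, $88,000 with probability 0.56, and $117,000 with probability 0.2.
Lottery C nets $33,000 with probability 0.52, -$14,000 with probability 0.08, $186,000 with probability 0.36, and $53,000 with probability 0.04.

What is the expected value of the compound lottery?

$77,652

EV(A) = 0.34 × (-29000) + 0.3 × 138000 + 0.34 × 73000 + 0.02 × 48000 = -9860 + 41400 + 24820 + 960 = 57320
EV(B) = 0.2 × 51000 + 0.04 × 180000 + 0.56 × 88000 + 0.2 × 117000 = 10200 + 7200 + 49280 + 23400 = 90080
EV(C) = 0.52 × 33000 + 0.08 × (-14000) + 0.36 × 186000 + 0.04 × 53000 = 17160 − 1120 + 66960 + 2120 = 85120
Overall = 0.34 × 57320 + 0.4 × 90080 + 0.26 × 85120 = 19488.8 + 36032 + 22131.2 = 77652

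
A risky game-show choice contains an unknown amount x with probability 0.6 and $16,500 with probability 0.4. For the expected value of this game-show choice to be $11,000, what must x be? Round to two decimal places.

x = $7,333.33

0.6·x + 0.4·16500 = 11000
0.6·x = 11000 − 6600 = 4400
x = 4400 / 0.6 = 7333.3333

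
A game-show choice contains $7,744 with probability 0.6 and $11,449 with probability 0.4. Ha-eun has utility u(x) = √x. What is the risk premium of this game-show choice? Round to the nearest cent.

E[u] = 0.6·√7744 + 0.4·√11449 = 0.6·88 + 0.4·107 = 95.6
CE = (95.6)² = 9139.36
Risk premium = EV − CE = 9226 − 9139.36 = 86.64

$86.64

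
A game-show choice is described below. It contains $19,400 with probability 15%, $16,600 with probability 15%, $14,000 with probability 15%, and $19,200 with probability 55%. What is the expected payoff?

$18,060

EV = 0.15 × 19400 + 0.15 × 16600 + 0.15 × 14000 + 0.55 × 19200 = 2910 + 2490 + 2100 + 10560 = 18060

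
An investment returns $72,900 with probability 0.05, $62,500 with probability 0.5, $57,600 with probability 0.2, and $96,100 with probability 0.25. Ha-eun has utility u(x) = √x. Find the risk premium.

E[u] = 0.05·√72900 + 0.5·√62500 + 0.2·√57600 + 0.25·√96100 = 0.05·270 + 0.5·250 + 0.2·240 + 0.25·310 = 264
CE = (264)² = 69696
Risk premium = EV − CE = 70440 − 69696 = 744

$744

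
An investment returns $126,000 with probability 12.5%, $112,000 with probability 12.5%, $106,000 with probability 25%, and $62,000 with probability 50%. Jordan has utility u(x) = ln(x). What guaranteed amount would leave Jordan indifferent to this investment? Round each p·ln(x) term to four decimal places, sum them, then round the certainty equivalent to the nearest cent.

E[u] = 0.125·ln(126000) + 0.125·ln(112000) + 0.25·ln(106000) + 0.5·ln(62000) = 1.4680 + 1.4533 + 2.8928 + 5.5174 = 11.3315
CE = e^11.3315 ≈ 83408.04

$83,408.04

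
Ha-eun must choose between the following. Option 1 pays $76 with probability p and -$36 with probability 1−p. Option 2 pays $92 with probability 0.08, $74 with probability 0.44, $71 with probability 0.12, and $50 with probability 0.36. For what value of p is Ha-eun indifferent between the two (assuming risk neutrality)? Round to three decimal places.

EV(Option 2) = 0.08 × 92 + 0.44 × 74 + 0.12 × 71 + 0.36 × 50 = 7.36 + 32.56 + 8.52 + 18 = 66.44
p·76 + (1−p)·(-36) = 66.44
112p − 36 = 66.44
p = (66.44 + 36) / 112

p = 0.915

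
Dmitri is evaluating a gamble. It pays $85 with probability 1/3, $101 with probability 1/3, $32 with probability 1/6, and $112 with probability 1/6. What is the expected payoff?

$86

EV = 1/3 × 85 + 1/3 × 101 + 1/6 × 32 + 1/6 × 112 = 28.3333 + 33.6667 + 5.3333 + 18.6667 = 86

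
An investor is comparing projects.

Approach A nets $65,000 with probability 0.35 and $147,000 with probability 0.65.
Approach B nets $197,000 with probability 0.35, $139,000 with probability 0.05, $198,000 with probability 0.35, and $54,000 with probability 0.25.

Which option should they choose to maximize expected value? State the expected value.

Approach B ($158,700)

Approach A = 0.35 × 65000 + 0.65 × 147000 = 22750 + 95550 = 118300
Approach B = 0.35 × 197000 + 0.05 × 139000 + 0.35 × 198000 + 0.25 × 54000 = 68950 + 6950 + 69300 + 13500 = 158700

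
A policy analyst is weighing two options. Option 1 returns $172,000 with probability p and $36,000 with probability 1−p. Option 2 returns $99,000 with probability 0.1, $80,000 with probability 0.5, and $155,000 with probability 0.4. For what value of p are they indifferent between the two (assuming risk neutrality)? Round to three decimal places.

EV(Option 2) = 0.1 × 99000 + 0.5 × 80000 + 0.4 × 155000 = 9900 + 40000 + 62000 = 111900
p·172000 + (1−p)·36000 = 111900
136000p + 36000 = 111900
p = (111900 − 36000) / 136000

p = 0.558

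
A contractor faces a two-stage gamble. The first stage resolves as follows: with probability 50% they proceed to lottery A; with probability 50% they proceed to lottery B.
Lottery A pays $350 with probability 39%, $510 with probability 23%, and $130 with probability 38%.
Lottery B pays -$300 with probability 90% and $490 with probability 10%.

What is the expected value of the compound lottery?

$41.10

EV(A) = 0.39 × 350 + 0.23 × 510 + 0.38 × 130 = 136.5 + 117.3 + 49.4 = 303.2
EV(B) = 0.9 × (-300) + 0.1 × 490 = -270 + 49 = -221
Overall = 0.5 × 303.2 + 0.5 × (-221) = 151.6 − 110.5 = 41.1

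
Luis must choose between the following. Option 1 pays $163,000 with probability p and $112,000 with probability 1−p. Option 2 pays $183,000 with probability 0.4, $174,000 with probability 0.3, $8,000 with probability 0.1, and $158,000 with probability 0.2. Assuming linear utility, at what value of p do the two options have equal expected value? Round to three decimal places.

p = 0.898

EV(Option 2) = 0.4 × 183000 + 0.3 × 174000 + 0.1 × 8000 + 0.2 × 158000 = 73200 + 52200 + 800 + 31600 = 157800
p·163000 + (1−p)·112000 = 157800
51000p + 112000 = 157800
p = (157800 − 112000) / 51000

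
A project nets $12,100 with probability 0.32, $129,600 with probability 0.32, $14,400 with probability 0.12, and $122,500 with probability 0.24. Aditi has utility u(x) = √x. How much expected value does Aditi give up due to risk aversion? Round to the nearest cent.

E[u] = 0.32·√12100 + 0.32·√129600 + 0.12·√14400 + 0.24·√122500 = 0.32·110 + 0.32·360 + 0.12·120 + 0.24·350 = 248.8
CE = (248.8)² = 61901.44
Risk premium = EV − CE = 76472 − 61901.44 = 14570.56

$14,570.56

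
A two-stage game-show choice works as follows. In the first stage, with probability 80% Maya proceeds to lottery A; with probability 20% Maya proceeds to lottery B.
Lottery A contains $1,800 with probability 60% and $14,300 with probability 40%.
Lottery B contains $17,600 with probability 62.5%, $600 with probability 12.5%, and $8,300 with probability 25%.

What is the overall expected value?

$8,070

EV(A) = 0.6 × 1800 + 0.4 × 14300 = 1080 + 5720 = 6800
EV(B) = 0.625 × 17600 + 0.125 × 600 + 0.25 × 8300 = 11000 + 75 + 2075 = 13150
Overall = 0.8 × 6800 + 0.2 × 13150 = 5440 + 2630 = 8070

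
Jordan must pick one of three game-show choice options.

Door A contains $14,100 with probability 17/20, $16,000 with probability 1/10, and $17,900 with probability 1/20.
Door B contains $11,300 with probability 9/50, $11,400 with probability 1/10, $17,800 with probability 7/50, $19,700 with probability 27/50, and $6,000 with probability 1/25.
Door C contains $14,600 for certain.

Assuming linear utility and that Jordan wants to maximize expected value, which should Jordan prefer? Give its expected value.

Door B ($16,544)

Door A = 17/20 × 14100 + 1/10 × 16000 + 1/20 × 17900 = 11985 + 1600 + 895 = 14480
Door B = 9/50 × 11300 + 1/10 × 11400 + 7/50 × 17800 + 27/50 × 19700 + 1/25 × 6000 = 2034 + 1140 + 2492 + 10638 + 240 = 16544
Door C: 14600 (certain)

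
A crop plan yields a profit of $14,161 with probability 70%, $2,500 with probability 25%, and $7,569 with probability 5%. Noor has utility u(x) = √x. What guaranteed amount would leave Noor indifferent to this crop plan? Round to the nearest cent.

$10,030.02

E[u] = 0.7·√14161 + 0.25·√2500 + 0.05·√7569 = 0.7·119 + 0.25·50 + 0.05·87 = 100.15
CE = (100.15)² = 10030.0225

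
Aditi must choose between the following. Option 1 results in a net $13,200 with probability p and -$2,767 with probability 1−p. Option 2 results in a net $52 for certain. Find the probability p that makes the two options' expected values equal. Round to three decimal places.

p·13200 + (1−p)·(-2767) = 52
15967p − 2767 = 52
p = (52 + 2767) / 15967

p = 0.177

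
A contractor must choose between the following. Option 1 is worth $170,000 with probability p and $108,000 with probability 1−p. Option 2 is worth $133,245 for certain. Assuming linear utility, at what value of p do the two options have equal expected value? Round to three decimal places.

p·170000 + (1−p)·108000 = 133245
62000p + 108000 = 133245
p = (133245 − 108000) / 62000

p = 0.407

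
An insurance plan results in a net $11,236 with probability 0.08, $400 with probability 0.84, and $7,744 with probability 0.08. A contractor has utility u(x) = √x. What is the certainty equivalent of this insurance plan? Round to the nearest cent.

$1,044.58

E[u] = 0.08·√11236 + 0.84·√400 + 0.08·√7744 = 0.08·106 + 0.84·20 + 0.08·88 = 32.32
CE = (32.32)² = 1044.5824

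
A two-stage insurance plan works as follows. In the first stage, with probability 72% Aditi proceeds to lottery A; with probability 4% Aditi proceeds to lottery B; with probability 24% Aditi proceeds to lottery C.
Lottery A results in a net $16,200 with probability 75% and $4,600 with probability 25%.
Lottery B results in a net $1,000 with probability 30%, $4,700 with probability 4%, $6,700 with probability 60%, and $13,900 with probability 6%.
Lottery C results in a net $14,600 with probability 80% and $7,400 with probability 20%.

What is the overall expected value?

$12,948.08

EV(A) = 0.75 × 16200 + 0.25 × 4600 = 12150 + 1150 = 13300
EV(B) = 0.3 × 1000 + 0.04 × 4700 + 0.6 × 6700 + 0.06 × 13900 = 300 + 188 + 4020 + 834 = 5342
EV(C) = 0.8 × 14600 + 0.2 × 7400 = 11680 + 1480 = 13160
Overall = 0.72 × 13300 + 0.04 × 5342 + 0.24 × 13160 = 9576 + 213.68 + 3158.4 = 12948.08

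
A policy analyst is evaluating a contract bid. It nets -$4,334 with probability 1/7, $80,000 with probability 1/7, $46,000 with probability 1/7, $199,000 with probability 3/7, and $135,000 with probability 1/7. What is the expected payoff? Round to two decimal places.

$121,952.29

EV = 1/7 × (-4334) + 1/7 × 80000 + 1/7 × 46000 + 3/7 × 199000 + 1/7 × 135000 = -619.1429 + 11428.5714 + 6571.4286 + 85285.7143 + 19285.7143 = 121952.2857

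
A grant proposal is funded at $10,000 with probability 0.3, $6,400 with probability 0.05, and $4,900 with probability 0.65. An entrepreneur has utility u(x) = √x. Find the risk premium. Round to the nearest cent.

E[u] = 0.3·√10000 + 0.05·√6400 + 0.65·√4900 = 0.3·100 + 0.05·80 + 0.65·70 = 79.5
CE = (79.5)² = 6320.25
Risk premium = EV − CE = 6505 − 6320.25 = 184.75

$184.75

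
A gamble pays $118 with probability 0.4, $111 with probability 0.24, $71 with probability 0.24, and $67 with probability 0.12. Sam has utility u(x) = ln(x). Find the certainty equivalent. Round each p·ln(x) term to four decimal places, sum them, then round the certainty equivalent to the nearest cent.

$96.18

E[u] = 0.4·ln(118) + 0.24·ln(111) + 0.24·ln(71) + 0.12·ln(67) = 1.9083 + 1.1303 + 1.0230 + 0.5046 = 4.5662
CE = e^4.5662 ≈ 96.18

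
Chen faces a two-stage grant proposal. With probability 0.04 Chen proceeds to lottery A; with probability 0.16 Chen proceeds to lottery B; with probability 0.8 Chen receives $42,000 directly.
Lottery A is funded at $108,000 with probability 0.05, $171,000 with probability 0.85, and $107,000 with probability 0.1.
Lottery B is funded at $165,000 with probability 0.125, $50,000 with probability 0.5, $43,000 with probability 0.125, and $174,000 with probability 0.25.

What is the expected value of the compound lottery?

EV(A) = 0.05 × 108000 + 0.85 × 171000 + 0.1 × 107000 = 5400 + 145350 + 10700 = 161450
EV(B) = 0.125 × 165000 + 0.5 × 50000 + 0.125 × 43000 + 0.25 × 174000 = 20625 + 25000 + 5375 + 43500 = 94500
Branch C: 42000 (certain)
Overall = 0.04 × 161450 + 0.16 × 94500 + 0.8 × 42000 = 6458 + 15120 + 33600 = 55178

$55,178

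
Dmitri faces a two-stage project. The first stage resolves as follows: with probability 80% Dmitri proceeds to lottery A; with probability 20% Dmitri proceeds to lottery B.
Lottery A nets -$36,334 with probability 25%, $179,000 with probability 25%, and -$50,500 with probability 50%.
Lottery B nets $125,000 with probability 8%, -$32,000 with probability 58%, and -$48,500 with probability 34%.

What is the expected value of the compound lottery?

EV(A) = 0.25 × (-36334) + 0.25 × 179000 + 0.5 × (-50500) = -9083.5 + 44750 − 25250 = 10416.5
EV(B) = 0.08 × 125000 + 0.58 × (-32000) + 0.34 × (-48500) = 10000 − 18560 − 16490 = -25050
Overall = 0.8 × 10416.5 + 0.2 × (-25050) = 8333.2 − 5010 = 3323.2

$3,323.20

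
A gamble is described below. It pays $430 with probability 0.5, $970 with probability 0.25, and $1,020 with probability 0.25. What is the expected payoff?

$712.50

EV = 0.5 × 430 + 0.25 × 970 + 0.25 × 1020 = 215 + 242.5 + 255 = 712.5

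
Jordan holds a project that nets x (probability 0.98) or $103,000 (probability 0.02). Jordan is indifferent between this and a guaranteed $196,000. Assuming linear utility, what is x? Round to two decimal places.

0.98·x + 0.02·103000 = 196000
0.98·x = 196000 − 2060 = 193940
x = 193940 / 0.98 = 197897.9592

x = $197,897.96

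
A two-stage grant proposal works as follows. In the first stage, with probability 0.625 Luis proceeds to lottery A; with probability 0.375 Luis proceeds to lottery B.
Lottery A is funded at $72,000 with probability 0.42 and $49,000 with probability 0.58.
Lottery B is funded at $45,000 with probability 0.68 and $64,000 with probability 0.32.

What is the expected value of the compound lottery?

EV(A) = 0.42 × 72000 + 0.58 × 49000 = 30240 + 28420 = 58660
EV(B) = 0.68 × 45000 + 0.32 × 64000 = 30600 + 20480 = 51080
Overall = 0.625 × 58660 + 0.375 × 51080 = 36662.5 + 19155 = 55817.5

$55,817.50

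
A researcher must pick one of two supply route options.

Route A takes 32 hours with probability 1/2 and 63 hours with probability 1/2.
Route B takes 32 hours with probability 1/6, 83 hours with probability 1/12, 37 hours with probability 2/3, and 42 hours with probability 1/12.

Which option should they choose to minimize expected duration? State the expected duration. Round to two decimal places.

Route B (40.42 hours)

Route A = 1/2 × 32 + 1/2 × 63 = 16 + 31.5 = 47.5
Route B = 1/6 × 32 + 1/12 × 83 + 2/3 × 37 + 1/12 × 42 = 5.3333 + 6.9167 + 24.6667 + 3.5 = 40.4167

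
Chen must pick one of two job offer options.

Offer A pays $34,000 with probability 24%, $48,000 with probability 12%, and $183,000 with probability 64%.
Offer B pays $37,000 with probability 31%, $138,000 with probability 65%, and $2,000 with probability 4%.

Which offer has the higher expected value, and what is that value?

Offer A = 0.24 × 34000 + 0.12 × 48000 + 0.64 × 183000 = 8160 + 5760 + 117120 = 131040
Offer B = 0.31 × 37000 + 0.65 × 138000 + 0.04 × 2000 = 11470 + 89700 + 80 = 101250

Offer A ($131,040)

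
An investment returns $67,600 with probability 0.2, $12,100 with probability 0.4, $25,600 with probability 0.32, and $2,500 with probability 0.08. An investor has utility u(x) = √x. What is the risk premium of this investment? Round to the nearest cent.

$3,890.56

E[u] = 0.2·√67600 + 0.4·√12100 + 0.32·√25600 + 0.08·√2500 = 0.2·260 + 0.4·110 + 0.32·160 + 0.08·50 = 151.2
CE = (151.2)² = 22861.44
Risk premium = EV − CE = 26752 − 22861.44 = 3890.56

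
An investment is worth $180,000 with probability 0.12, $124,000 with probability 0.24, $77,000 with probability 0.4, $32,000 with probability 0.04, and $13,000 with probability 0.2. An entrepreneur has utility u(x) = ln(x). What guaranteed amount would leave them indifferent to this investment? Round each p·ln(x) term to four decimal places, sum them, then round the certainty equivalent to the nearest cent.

$64,653.66

E[u] = 0.12·ln(180000) + 0.24·ln(124000) + 0.4·ln(77000) + 0.04·ln(32000) + 0.2·ln(13000) = 1.4521 + 2.8147 + 4.5006 + 0.4149 + 1.8945 = 11.0768
CE = e^11.0768 ≈ 64653.66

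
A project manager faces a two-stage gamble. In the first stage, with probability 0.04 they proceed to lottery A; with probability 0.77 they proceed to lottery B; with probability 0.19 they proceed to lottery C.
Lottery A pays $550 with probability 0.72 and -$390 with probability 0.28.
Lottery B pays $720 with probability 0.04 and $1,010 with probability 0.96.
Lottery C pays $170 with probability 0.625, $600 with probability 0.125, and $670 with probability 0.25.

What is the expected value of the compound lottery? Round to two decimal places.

EV(A) = 0.72 × 550 + 0.28 × (-390) = 396 − 109.2 = 286.8
EV(B) = 0.04 × 720 + 0.96 × 1010 = 28.8 + 969.6 = 998.4
EV(C) = 0.625 × 170 + 0.125 × 600 + 0.25 × 670 = 106.25 + 75 + 167.5 = 348.75
Overall = 0.04 × 286.8 + 0.77 × 998.4 + 0.19 × 348.75 = 11.472 + 768.768 + 66.2625 = 846.5025

$846.50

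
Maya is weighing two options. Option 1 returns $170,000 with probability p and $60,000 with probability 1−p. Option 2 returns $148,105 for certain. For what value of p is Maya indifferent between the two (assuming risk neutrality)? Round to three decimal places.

p = 0.801

p·170000 + (1−p)·60000 = 148105
110000p + 60000 = 148105
p = (148105 − 60000) / 110000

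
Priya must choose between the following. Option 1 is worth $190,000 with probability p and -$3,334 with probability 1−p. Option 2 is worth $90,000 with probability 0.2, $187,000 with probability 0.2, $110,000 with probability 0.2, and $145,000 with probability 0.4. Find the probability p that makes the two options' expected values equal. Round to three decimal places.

EV(Option 2) = 0.2 × 90000 + 0.2 × 187000 + 0.2 × 110000 + 0.4 × 145000 = 18000 + 37400 + 22000 + 58000 = 135400
p·190000 + (1−p)·(-3334) = 135400
193334p − 3334 = 135400
p = (135400 + 3334) / 193334

p = 0.718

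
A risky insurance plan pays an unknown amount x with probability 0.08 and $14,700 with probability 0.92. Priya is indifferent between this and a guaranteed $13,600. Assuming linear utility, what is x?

0.08·x + 0.92·14700 = 13600
0.08·x = 13600 − 13524 = 76
x = 76 / 0.08 = 950

x = $950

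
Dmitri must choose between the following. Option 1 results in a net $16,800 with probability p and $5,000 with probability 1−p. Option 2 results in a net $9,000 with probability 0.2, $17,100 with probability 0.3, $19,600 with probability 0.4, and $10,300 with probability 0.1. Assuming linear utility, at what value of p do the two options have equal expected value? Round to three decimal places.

EV(Option 2) = 0.2 × 9000 + 0.3 × 17100 + 0.4 × 19600 + 0.1 × 10300 = 1800 + 5130 + 7840 + 1030 = 15800
p·16800 + (1−p)·5000 = 15800
11800p + 5000 = 15800
p = (15800 − 5000) / 11800

p = 0.915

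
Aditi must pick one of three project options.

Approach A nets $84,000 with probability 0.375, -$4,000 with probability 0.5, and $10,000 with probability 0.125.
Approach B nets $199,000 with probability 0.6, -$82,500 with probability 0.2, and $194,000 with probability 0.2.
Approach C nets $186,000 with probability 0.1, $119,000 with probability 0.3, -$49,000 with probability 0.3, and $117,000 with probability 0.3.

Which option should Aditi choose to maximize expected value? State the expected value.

Approach B ($141,700)

Approach A = 0.375 × 84000 + 0.5 × (-4000) + 0.125 × 10000 = 31500 − 2000 + 1250 = 30750
Approach B = 0.6 × 199000 + 0.2 × (-82500) + 0.2 × 194000 = 119400 − 16500 + 38800 = 141700
Approach C = 0.1 × 186000 + 0.3 × 119000 + 0.3 × (-49000) + 0.3 × 117000 = 18600 + 35700 − 14700 + 35100 = 74700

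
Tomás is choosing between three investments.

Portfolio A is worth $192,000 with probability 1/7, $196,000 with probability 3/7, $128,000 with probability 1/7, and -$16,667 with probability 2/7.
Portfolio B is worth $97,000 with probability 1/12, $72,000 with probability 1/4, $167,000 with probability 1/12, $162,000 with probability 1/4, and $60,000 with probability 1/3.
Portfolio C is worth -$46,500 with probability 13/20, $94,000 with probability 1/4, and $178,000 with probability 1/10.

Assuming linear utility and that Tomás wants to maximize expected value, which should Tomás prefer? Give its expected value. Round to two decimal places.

Portfolio A = 1/7 × 192000 + 3/7 × 196000 + 1/7 × 128000 + 2/7 × (-16667) = 27428.5714 + 84000 + 18285.7143 − 4762 = 124952.2857
Portfolio B = 1/12 × 97000 + 1/4 × 72000 + 1/12 × 167000 + 1/4 × 162000 + 1/3 × 60000 = 8083.3333 + 18000 + 13916.6667 + 40500 + 20000 = 100500
Portfolio C = 13/20 × (-46500) + 1/4 × 94000 + 1/10 × 178000 = -30225 + 23500 + 17800 = 11075

Portfolio A ($124,952.29)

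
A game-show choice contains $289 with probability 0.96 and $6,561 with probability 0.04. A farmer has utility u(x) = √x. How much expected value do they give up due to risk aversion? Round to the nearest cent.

E[u] = 0.96·√289 + 0.04·√6561 = 0.96·17 + 0.04·81 = 19.56
CE = (19.56)² = 382.5936
Risk premium = EV − CE = 539.88 − 382.5936 = 157.2864

$157.29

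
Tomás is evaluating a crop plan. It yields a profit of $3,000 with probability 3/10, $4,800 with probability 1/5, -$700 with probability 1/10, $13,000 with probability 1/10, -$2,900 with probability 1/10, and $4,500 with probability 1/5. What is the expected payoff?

EV = 3/10 × 3000 + 1/5 × 4800 + 1/10 × (-700) + 1/10 × 13000 + 1/10 × (-2900) + 1/5 × 4500 = 900 + 960 − 70 + 1300 − 290 + 900 = 3700

$3,700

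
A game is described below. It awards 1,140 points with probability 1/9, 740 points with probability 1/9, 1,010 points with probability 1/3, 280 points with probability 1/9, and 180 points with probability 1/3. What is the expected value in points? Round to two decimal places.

EV = 1/9 × 1140 + 1/9 × 740 + 1/3 × 1010 + 1/9 × 280 + 1/3 × 180 = 126.6667 + 82.2222 + 336.6667 + 31.1111 + 60 = 636.6667

636.67 points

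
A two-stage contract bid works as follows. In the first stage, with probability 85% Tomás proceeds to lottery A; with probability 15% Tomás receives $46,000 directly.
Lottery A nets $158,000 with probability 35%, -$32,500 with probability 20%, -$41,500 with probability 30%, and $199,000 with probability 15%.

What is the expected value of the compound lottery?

$63,170

EV(A) = 0.35 × 158000 + 0.2 × (-32500) + 0.3 × (-41500) + 0.15 × 199000 = 55300 − 6500 − 12450 + 29850 = 66200
Branch B: 46000 (certain)
Overall = 0.85 × 66200 + 0.15 × 46000 = 56270 + 6900 = 63170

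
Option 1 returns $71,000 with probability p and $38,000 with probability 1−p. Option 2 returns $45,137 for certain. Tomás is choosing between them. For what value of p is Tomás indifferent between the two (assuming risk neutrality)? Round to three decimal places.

p·71000 + (1−p)·38000 = 45137
33000p + 38000 = 45137
p = (45137 − 38000) / 33000

p = 0.216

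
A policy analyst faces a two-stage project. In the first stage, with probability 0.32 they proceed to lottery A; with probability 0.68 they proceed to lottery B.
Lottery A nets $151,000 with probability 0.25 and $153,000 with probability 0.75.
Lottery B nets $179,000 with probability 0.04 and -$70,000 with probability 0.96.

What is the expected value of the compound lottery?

EV(A) = 0.25 × 151000 + 0.75 × 153000 = 37750 + 114750 = 152500
EV(B) = 0.04 × 179000 + 0.96 × (-70000) = 7160 − 67200 = -60040
Overall = 0.32 × 152500 + 0.68 × (-60040) = 48800 − 40827.2 = 7972.8

$7,972.80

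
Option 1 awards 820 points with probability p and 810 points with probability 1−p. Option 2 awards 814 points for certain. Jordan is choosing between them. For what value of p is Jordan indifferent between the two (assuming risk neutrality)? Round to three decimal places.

p = 0.400

p·820 + (1−p)·810 = 814
10p + 810 = 814
p = (814 − 810) / 10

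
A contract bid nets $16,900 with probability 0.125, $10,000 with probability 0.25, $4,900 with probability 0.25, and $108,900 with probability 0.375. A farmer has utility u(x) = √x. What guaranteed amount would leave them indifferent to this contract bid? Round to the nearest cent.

$33,306.25

E[u] = 0.125·√16900 + 0.25·√10000 + 0.25·√4900 + 0.375·√108900 = 0.125·130 + 0.25·100 + 0.25·70 + 0.375·330 = 182.5
CE = (182.5)² = 33306.25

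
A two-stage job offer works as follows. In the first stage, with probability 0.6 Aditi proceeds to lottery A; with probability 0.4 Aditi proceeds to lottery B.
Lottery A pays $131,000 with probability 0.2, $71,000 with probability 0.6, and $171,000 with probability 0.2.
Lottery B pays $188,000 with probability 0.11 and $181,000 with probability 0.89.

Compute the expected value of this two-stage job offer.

EV(A) = 0.2 × 131000 + 0.6 × 71000 + 0.2 × 171000 = 26200 + 42600 + 34200 = 103000
EV(B) = 0.11 × 188000 + 0.89 × 181000 = 20680 + 161090 = 181770
Overall = 0.6 × 103000 + 0.4 × 181770 = 61800 + 72708 = 134508

$134,508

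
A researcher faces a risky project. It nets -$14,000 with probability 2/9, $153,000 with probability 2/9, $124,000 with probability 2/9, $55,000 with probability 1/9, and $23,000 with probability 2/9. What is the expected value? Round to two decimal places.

EV = 2/9 × (-14000) + 2/9 × 153000 + 2/9 × 124000 + 1/9 × 55000 + 2/9 × 23000 = -3111.1111 + 34000 + 27555.5556 + 6111.1111 + 5111.1111 = 69666.6667

$69,666.67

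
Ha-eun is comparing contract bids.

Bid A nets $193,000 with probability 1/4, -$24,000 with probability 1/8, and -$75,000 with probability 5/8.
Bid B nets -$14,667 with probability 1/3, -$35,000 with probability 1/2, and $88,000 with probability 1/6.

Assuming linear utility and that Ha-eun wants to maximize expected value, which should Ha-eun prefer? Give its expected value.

Bid A (-$1,625)

Bid A = 1/4 × 193000 + 1/8 × (-24000) + 5/8 × (-75000) = 48250 − 3000 − 46875 = -1625
Bid B = 1/3 × (-14667) + 1/2 × (-35000) + 1/6 × 88000 = -4889 − 17500 + 14666.6667 = -7722.3333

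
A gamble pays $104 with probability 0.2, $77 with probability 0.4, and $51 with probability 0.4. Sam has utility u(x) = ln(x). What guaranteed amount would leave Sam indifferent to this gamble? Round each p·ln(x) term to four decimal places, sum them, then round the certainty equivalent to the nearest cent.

$69.35

E[u] = 0.2·ln(104) + 0.4·ln(77) + 0.4·ln(51) = 0.9289 + 1.7375 + 1.5727 = 4.2391
CE = e^4.2391 ≈ 69.35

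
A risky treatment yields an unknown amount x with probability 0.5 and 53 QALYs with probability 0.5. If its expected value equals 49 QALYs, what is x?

x = 45 QALYs

0.5·x + 0.5·53 = 49
0.5·x = 49 − 26.5 = 22.5
x = 22.5 / 0.5 = 45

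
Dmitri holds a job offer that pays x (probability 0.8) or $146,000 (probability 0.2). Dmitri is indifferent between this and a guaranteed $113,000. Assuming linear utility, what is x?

x = $104,750

0.8·x + 0.2·146000 = 113000
0.8·x = 113000 − 29200 = 83800
x = 83800 / 0.8 = 104750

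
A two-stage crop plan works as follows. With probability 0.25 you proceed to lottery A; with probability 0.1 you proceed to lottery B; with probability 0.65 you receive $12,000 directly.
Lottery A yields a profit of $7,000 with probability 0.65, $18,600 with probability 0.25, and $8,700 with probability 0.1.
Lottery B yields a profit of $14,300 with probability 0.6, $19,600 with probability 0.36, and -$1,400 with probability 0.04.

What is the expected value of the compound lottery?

$11,875.50

EV(A) = 0.65 × 7000 + 0.25 × 18600 + 0.1 × 8700 = 4550 + 4650 + 870 = 10070
EV(B) = 0.6 × 14300 + 0.36 × 19600 + 0.04 × (-1400) = 8580 + 7056 − 56 = 15580
Branch C: 12000 (certain)
Overall = 0.25 × 10070 + 0.1 × 15580 + 0.65 × 12000 = 2517.5 + 1558 + 7800 = 11875.5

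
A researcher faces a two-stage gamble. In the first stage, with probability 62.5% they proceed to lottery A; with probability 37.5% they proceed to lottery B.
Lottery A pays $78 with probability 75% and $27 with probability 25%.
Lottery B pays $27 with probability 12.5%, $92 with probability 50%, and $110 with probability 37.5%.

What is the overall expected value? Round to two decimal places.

$74.77

EV(A) = 0.75 × 78 + 0.25 × 27 = 58.5 + 6.75 = 65.25
EV(B) = 0.125 × 27 + 0.5 × 92 + 0.375 × 110 = 3.375 + 46 + 41.25 = 90.625
Overall = 0.625 × 65.25 + 0.375 × 90.625 = 40.78125 + 33.984375 = 74.765625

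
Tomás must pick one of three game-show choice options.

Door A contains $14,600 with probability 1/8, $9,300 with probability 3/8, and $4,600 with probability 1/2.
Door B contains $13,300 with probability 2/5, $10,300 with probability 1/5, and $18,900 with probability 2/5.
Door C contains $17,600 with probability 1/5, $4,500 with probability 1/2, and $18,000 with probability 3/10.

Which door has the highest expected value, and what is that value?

Door A = 1/8 × 14600 + 3/8 × 9300 + 1/2 × 4600 = 1825 + 3487.5 + 2300 = 7612.5
Door B = 2/5 × 13300 + 1/5 × 10300 + 2/5 × 18900 = 5320 + 2060 + 7560 = 14940
Door C = 1/5 × 17600 + 1/2 × 4500 + 3/10 × 18000 = 3520 + 2250 + 5400 = 11170

Door B ($14,940)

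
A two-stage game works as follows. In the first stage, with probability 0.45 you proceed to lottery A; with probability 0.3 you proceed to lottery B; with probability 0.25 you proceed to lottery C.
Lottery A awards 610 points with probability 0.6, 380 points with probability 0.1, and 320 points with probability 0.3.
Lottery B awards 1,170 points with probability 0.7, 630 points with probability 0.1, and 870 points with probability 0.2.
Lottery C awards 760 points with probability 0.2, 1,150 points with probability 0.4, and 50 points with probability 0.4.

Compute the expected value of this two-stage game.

699.8 points

EV(A) = 0.6 × 610 + 0.1 × 380 + 0.3 × 320 = 366 + 38 + 96 = 500
EV(B) = 0.7 × 1170 + 0.1 × 630 + 0.2 × 870 = 819 + 63 + 174 = 1056
EV(C) = 0.2 × 760 + 0.4 × 1150 + 0.4 × 50 = 152 + 460 + 20 = 632
Overall = 0.45 × 500 + 0.3 × 1056 + 0.25 × 632 = 225 + 316.8 + 158 = 699.8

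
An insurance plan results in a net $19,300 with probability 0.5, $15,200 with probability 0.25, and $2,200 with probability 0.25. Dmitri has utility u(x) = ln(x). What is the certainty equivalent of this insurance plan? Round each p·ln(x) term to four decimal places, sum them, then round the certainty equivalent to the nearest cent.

$10,564.98

E[u] = 0.5·ln(19300) + 0.25·ln(15200) + 0.25·ln(2200) = 4.9339 + 2.4073 + 1.9241 = 9.2653
CE = e^9.2653 ≈ 10564.98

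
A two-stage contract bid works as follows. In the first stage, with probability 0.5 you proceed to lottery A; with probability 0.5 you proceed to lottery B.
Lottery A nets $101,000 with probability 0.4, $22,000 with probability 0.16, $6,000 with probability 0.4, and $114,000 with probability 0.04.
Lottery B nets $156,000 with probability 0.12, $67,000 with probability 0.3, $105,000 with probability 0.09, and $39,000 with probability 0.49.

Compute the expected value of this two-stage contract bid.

EV(A) = 0.4 × 101000 + 0.16 × 22000 + 0.4 × 6000 + 0.04 × 114000 = 40400 + 3520 + 2400 + 4560 = 50880
EV(B) = 0.12 × 156000 + 0.3 × 67000 + 0.09 × 105000 + 0.49 × 39000 = 18720 + 20100 + 9450 + 19110 = 67380
Overall = 0.5 × 50880 + 0.5 × 67380 = 25440 + 33690 = 59130

$59,130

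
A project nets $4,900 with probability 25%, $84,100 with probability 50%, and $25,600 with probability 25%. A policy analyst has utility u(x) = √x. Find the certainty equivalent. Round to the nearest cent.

$41,006.25

E[u] = 0.25·√4900 + 0.5·√84100 + 0.25·√25600 = 0.25·70 + 0.5·290 + 0.25·160 = 202.5
CE = (202.5)² = 41006.25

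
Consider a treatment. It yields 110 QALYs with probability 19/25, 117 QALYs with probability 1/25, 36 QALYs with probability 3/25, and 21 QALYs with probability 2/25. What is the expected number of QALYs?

94.28 QALYs

EV = 19/25 × 110 + 1/25 × 117 + 3/25 × 36 + 2/25 × 21 = 83.6 + 4.68 + 4.32 + 1.68 = 94.28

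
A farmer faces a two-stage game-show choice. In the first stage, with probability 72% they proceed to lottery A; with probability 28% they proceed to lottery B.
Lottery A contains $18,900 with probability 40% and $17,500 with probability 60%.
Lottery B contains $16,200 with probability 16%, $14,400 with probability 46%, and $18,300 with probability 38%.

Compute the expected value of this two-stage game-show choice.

$17,530.80

EV(A) = 0.4 × 18900 + 0.6 × 17500 = 7560 + 10500 = 18060
EV(B) = 0.16 × 16200 + 0.46 × 14400 + 0.38 × 18300 = 2592 + 6624 + 6954 = 16170
Overall = 0.72 × 18060 + 0.28 × 16170 = 13003.2 + 4527.6 = 17530.8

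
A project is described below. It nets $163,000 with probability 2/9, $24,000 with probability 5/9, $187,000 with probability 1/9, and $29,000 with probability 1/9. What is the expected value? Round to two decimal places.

EV = 2/9 × 163000 + 5/9 × 24000 + 1/9 × 187000 + 1/9 × 29000 = 36222.2222 + 13333.3333 + 20777.7778 + 3222.2222 = 73555.5556

$73,555.56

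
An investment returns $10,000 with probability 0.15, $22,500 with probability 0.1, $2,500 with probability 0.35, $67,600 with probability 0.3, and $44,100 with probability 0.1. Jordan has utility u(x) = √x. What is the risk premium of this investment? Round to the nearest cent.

$7,852.75

E[u] = 0.15·√10000 + 0.1·√22500 + 0.35·√2500 + 0.3·√67600 + 0.1·√44100 = 0.15·100 + 0.1·150 + 0.35·50 + 0.3·260 + 0.1·210 = 146.5
CE = (146.5)² = 21462.25
Risk premium = EV − CE = 29315 − 21462.25 = 7852.75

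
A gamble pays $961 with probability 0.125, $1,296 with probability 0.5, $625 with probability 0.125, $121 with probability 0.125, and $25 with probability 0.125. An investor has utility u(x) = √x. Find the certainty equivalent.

E[u] = 0.125·√961 + 0.5·√1296 + 0.125·√625 + 0.125·√121 + 0.125·√25 = 0.125·31 + 0.5·36 + 0.125·25 + 0.125·11 + 0.125·5 = 27
CE = (27)² = 729

$729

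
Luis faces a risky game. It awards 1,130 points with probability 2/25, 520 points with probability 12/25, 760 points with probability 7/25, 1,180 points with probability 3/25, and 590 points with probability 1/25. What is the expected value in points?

718 points

EV = 2/25 × 1130 + 12/25 × 520 + 7/25 × 760 + 3/25 × 1180 + 1/25 × 590 = 90.4 + 249.6 + 212.8 + 141.6 + 23.6 = 718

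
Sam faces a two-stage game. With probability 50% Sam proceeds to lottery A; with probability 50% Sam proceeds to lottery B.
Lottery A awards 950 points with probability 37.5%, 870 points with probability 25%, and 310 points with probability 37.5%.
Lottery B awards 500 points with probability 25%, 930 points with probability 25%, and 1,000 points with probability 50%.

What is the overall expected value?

EV(A) = 0.375 × 950 + 0.25 × 870 + 0.375 × 310 = 356.25 + 217.5 + 116.25 = 690
EV(B) = 0.25 × 500 + 0.25 × 930 + 0.5 × 1000 = 125 + 232.5 + 500 = 857.5
Overall = 0.5 × 690 + 0.5 × 857.5 = 345 + 428.75 = 773.75

773.75 points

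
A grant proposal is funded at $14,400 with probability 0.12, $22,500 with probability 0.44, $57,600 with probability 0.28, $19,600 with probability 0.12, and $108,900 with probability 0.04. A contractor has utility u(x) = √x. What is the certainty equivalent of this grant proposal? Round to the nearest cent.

$31,541.76

E[u] = 0.12·√14400 + 0.44·√22500 + 0.28·√57600 + 0.12·√19600 + 0.04·√108900 = 0.12·120 + 0.44·150 + 0.28·240 + 0.12·140 + 0.04·330 = 177.6
CE = (177.6)² = 31541.76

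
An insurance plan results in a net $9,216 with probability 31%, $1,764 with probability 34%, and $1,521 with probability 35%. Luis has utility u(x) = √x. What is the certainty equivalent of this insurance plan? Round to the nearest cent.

$3,328.14

E[u] = 0.31·√9216 + 0.34·√1764 + 0.35·√1521 = 0.31·96 + 0.34·42 + 0.35·39 = 57.69
CE = (57.69)² = 3328.1361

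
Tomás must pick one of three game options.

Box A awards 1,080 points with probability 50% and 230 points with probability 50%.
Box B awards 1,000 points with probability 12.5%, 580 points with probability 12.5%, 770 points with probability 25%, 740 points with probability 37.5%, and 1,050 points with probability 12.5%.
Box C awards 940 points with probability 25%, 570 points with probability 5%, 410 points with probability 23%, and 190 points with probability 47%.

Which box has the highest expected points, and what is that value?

Box A = 0.5 × 1080 + 0.5 × 230 = 540 + 115 = 655
Box B = 0.125 × 1000 + 0.125 × 580 + 0.25 × 770 + 0.375 × 740 + 0.125 × 1050 = 125 + 72.5 + 192.5 + 277.5 + 131.25 = 798.75
Box C = 0.25 × 940 + 0.05 × 570 + 0.23 × 410 + 0.47 × 190 = 235 + 28.5 + 94.3 + 89.3 = 447.1

Box B (798.75 points)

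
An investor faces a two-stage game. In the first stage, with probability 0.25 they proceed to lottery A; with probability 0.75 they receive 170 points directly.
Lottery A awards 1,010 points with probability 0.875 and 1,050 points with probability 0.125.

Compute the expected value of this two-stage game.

EV(A) = 0.875 × 1010 + 0.125 × 1050 = 883.75 + 131.25 = 1015
Branch B: 170 (certain)
Overall = 0.25 × 1015 + 0.75 × 170 = 253.75 + 127.5 = 381.25

381.25 points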